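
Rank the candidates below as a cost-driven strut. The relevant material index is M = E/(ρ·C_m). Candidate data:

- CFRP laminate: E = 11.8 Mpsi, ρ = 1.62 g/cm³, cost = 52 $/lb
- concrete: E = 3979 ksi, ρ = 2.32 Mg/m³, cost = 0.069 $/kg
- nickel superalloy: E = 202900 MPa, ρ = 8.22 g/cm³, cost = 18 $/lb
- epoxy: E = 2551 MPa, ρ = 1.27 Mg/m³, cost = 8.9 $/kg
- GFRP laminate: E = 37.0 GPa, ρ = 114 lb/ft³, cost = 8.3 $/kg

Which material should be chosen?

Convert each candidate to consistent units, then evaluate M:
  CFRP laminate: E = 81.36 GPa, ρ = 1620 kg/m³, cost = 114.6 $/kg
  concrete: E = 27.43 GPa, ρ = 2320 kg/m³, cost = 0.06900 $/kg
  nickel superalloy: E = 202.9 GPa, ρ = 8220 kg/m³, cost = 39.68 $/kg
  epoxy: E = 2.551 GPa, ρ = 1270 kg/m³, cost = 8.900 $/kg
  GFRP laminate: E = 37.00 GPa, ρ = 1826 kg/m³, cost = 8.300 $/kg
  concrete: M = 171 MN·m per $
  GFRP laminate: M = 2.44 MN·m per $
  nickel superalloy: M = 0.622 MN·m per $
  CFRP laminate: M = 0.438 MN·m per $
  epoxy: M = 0.226 MN·m per $
Concrete has the largest M.

concrete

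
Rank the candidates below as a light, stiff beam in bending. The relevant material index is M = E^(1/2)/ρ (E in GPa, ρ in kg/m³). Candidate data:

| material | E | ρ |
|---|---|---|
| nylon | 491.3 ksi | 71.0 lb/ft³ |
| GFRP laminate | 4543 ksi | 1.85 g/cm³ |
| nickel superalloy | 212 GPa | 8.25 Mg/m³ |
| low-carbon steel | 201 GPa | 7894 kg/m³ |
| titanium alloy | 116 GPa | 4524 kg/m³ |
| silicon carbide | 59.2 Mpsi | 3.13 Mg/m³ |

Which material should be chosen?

After converting to SI:
  nylon: E = 3.387 GPa, ρ = 1137 kg/m³
  GFRP laminate: E = 31.32 GPa, ρ = 1850 kg/m³
  nickel superalloy: E = 212.0 GPa, ρ = 8250 kg/m³
  low-carbon steel: E = 201.0 GPa, ρ = 7894 kg/m³
  titanium alloy: E = 116.0 GPa, ρ = 4524 kg/m³
  silicon carbide: E = 408.2 GPa, ρ = 3130 kg/m³
  silicon carbide: M = 6.45×10⁻³
  GFRP laminate: M = 3.03×10⁻³
  titanium alloy: M = 2.38×10⁻³
  low-carbon steel: M = 1.80×10⁻³
  nickel superalloy: M = 1.76×10⁻³
  nylon: M = 1.62×10⁻³
The maximum is for silicon carbide.

silicon carbide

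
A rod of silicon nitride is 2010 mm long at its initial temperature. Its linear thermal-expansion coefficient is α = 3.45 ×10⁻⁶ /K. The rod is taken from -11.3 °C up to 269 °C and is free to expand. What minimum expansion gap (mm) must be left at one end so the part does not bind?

1.94 mm

ΔT = 269 − (-11.3) = 280.3 K.
ΔL = α·L₀·ΔT = 3.45×10⁻⁶ × 2010 mm × 280.3 K = 1.94 mm.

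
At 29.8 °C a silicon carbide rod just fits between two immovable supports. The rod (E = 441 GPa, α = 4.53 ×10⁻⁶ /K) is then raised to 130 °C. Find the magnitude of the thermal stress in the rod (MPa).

ΔT = 100.2 K. Constrained thermal stress σ = E·α·ΔT = 441.0×10³ MPa × 4.53×10⁻⁶ × 100.2 = 200 MPa (compressive).

200 MPa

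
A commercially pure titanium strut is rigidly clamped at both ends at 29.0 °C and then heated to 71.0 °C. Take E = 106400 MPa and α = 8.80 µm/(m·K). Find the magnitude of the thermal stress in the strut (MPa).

E = 106400 MPa = 106.4 GPa.
ΔT = 42.00 K. Constrained thermal stress σ = E·α·ΔT = 106.4×10³ MPa × 8.80×10⁻⁶ × 42.00 = 39.3 MPa (compressive).

39.3 MPa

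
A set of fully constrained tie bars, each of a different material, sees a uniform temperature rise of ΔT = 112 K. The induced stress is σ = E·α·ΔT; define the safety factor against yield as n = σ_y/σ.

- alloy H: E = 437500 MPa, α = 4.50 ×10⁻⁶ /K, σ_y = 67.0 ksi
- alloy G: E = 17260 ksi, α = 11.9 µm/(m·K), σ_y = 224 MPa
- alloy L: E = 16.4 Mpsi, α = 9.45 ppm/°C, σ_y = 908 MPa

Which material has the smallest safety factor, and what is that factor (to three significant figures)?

Converting E to GPa, α to ×10⁻⁶/K, σ_y to MPa, then σ and n for each:
  alloy H: E = 437.5, α = 4.50, σ_y = 461.9 → σ = 220 MPa, n = 2.10
  alloy G: E = 119.0, α = 11.9, σ_y = 224.0 → σ = 159 MPa, n = 1.41
  alloy L: E = 113.1, α = 9.45, σ_y = 908.0 → σ = 120 MPa, n = 7.59
Smallest n: alloy G with n = 1.41.

alloy G, n = 1.41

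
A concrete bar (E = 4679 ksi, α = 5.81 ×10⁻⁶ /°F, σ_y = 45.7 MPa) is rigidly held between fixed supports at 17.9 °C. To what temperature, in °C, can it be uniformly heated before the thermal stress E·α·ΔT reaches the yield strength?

153 °C

E = 4679 ksi = 32.26 GPa.
α = 5.81×10⁻⁶/°F × 9/5 = 10.5×10⁻⁶/K.
E·α·ΔT = 45.70 MPa ⇒ ΔT = 45.70 / (32.26×10³ × 10.5×10⁻⁶) = 135.5 K.
T = 17.9 + 135.5 = 153.4 °C.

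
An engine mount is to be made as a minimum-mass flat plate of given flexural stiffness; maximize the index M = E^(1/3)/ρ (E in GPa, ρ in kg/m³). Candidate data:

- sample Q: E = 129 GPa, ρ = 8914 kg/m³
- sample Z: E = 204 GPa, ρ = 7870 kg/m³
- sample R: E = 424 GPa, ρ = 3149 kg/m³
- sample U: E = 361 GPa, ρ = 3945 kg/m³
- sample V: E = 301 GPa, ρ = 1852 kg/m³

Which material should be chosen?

Per-candidate index values:
  sample V: M = 3.62×10⁻³
  sample R: M = 2.39×10⁻³
  sample U: M = 1.80×10⁻³
  sample Z: M = 0.748×10⁻³
  sample Q: M = 0.567×10⁻³
Sample V has the largest M.

sample V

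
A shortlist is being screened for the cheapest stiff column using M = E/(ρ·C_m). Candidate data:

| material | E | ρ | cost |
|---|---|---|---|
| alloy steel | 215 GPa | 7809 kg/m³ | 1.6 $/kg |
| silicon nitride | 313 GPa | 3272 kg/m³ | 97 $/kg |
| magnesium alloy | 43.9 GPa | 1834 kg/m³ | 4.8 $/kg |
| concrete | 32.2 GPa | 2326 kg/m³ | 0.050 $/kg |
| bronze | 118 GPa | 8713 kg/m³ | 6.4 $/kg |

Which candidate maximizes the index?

Per-candidate index values:
  concrete: M = 277 MN·m per $
  alloy steel: M = 17.2 MN·m per $
  magnesium alloy: M = 4.99 MN·m per $
  bronze: M = 2.12 MN·m per $
  silicon nitride: M = 0.986 MN·m per $
Concrete ranks first.

concrete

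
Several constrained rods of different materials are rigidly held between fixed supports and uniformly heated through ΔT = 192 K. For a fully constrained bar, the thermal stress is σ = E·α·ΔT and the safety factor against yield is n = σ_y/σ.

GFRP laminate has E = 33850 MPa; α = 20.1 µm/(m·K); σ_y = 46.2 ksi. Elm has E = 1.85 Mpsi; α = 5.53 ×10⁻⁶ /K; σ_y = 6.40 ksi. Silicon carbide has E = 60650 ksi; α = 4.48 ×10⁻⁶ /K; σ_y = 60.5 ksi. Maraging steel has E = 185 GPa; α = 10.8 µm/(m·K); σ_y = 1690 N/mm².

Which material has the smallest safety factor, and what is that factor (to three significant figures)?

silicon carbide, n = 1.16

Per material, after unit conversion:
  GFRP laminate: E = 33.85, α = 20.1, σ_y = 318.5 → σ = 131 MPa, n = 2.44
  elm: E = 12.76, α = 5.53, σ_y = 44.13 → σ = 13.5 MPa, n = 3.26
  silicon carbide: E = 418.2, α = 4.48, σ_y = 417.1 → σ = 360 MPa, n = 1.16
  maraging steel: E = 185.0, α = 10.8, σ_y = 1690 → σ = 384 MPa, n = 4.41
Smallest n: silicon carbide with n = 1.16.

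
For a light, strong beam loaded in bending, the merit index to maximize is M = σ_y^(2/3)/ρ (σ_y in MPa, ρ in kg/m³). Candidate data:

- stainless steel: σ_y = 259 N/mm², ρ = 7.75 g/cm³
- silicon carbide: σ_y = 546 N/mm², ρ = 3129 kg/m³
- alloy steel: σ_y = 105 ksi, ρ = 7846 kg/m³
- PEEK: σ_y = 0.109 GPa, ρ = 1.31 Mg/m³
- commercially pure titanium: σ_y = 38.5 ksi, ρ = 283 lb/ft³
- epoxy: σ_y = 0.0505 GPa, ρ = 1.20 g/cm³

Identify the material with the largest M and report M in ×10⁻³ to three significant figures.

In SI units:
  stainless steel: σ_y = 259.0 MPa, ρ = 7750 kg/m³
  silicon carbide: σ_y = 546.0 MPa, ρ = 3129 kg/m³
  alloy steel: σ_y = 723.9 MPa, ρ = 7846 kg/m³
  PEEK: σ_y = 109.0 MPa, ρ = 1310 kg/m³
  commercially pure titanium: σ_y = 265.4 MPa, ρ = 4533 kg/m³
  epoxy: σ_y = 50.50 MPa, ρ = 1200 kg/m³
  silicon carbide: M = 21.3×10⁻³
  PEEK: M = 17.4×10⁻³
  epoxy: M = 11.4×10⁻³
  alloy steel: M = 10.3×10⁻³
  commercially pure titanium: M = 9.11×10⁻³
  stainless steel: M = 5.24×10⁻³
Highest index: silicon carbide.

silicon carbide, M = 21.3×10⁻³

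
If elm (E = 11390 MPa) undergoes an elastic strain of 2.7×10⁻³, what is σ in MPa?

E = 11390 MPa = 11.39 GPa.
σ = E·ε = 11390 MPa × 2.7×10⁻³ = 30.8 MPa.

30.8 MPa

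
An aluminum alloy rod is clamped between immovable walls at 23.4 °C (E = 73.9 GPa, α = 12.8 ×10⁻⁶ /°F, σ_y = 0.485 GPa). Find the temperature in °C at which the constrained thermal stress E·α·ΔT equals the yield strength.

308 °C

α = 12.8×10⁻⁶/°F × 9/5 = 23.0×10⁻⁶/K.
σ_y = 0.485 GPa = 485.0 MPa.
E·α·ΔT = 485.0 MPa ⇒ ΔT = 485.0 / (73.90×10³ × 23.0×10⁻⁶) = 284.8 K.
T = 23.4 + 284.8 = 308.2 °C.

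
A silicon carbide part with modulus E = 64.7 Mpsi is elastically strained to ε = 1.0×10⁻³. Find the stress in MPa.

E = 64.7 Mpsi = 446.1 GPa.
σ = E·ε = 446100 MPa × 1.0×10⁻³ = 446 MPa.

446 MPa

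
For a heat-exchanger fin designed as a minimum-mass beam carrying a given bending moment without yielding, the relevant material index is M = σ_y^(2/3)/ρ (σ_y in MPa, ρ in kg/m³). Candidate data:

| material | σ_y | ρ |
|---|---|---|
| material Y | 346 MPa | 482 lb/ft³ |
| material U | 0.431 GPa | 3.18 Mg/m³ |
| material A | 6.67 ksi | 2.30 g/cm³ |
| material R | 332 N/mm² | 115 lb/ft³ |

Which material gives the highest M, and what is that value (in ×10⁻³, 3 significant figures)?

Putting every candidate on a common basis:
  material Y: σ_y = 346.0 MPa, ρ = 7721 kg/m³
  material U: σ_y = 431.0 MPa, ρ = 3180 kg/m³
  material A: σ_y = 45.99 MPa, ρ = 2300 kg/m³
  material R: σ_y = 332.0 MPa, ρ = 1842 kg/m³
  material R: M = 26.0×10⁻³
  material U: M = 17.9×10⁻³
  material Y: M = 6.38×10⁻³
  material A: M = 5.58×10⁻³
Highest index: material R.

material R, M = 26.0×10⁻³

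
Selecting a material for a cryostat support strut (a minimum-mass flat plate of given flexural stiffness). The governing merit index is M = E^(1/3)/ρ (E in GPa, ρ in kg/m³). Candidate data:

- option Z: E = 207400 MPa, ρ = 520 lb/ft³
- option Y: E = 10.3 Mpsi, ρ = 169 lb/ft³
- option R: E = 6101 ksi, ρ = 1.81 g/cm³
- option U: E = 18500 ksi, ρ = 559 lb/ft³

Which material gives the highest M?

After converting to SI:
  option Z: E = 207.4 GPa, ρ = 8330 kg/m³
  option Y: E = 71.02 GPa, ρ = 2707 kg/m³
  option R: E = 42.06 GPa, ρ = 1810 kg/m³
  option U: E = 127.6 GPa, ρ = 8954 kg/m³
  option R: M = 1.92×10⁻³
  option Y: M = 1.53×10⁻³
  option Z: M = 0.711×10⁻³
  option U: M = 0.562×10⁻³
Option R has the largest M.

option R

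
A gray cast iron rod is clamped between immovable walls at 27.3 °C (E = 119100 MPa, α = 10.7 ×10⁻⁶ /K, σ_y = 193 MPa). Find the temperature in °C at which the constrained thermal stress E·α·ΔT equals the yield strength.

179 °C

E = 119100 MPa = 119.1 GPa.
E·α·ΔT = 193.0 MPa ⇒ ΔT = 193.0 / (119.1×10³ × 10.7×10⁻⁶) = 151.4 K.
T = 27.3 + 151.4 = 178.7 °C.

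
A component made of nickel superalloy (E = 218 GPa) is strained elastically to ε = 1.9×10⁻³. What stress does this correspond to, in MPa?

σ = E·ε = 218000 MPa × 1.9×10⁻³ = 414 MPa.

414 MPa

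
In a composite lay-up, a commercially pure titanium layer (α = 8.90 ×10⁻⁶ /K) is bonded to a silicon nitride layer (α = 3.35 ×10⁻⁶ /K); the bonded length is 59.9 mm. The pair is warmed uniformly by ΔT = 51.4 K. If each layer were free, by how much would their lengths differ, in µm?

Δα = |8.90 − 3.35|×10⁻⁶/K = 5.55×10⁻⁶/K.
ΔL_mismatch = Δα·L·ΔT = 5.55×10⁻⁶ × 59.9 mm × 51.4 K = 17.1 µm.

17.1 µm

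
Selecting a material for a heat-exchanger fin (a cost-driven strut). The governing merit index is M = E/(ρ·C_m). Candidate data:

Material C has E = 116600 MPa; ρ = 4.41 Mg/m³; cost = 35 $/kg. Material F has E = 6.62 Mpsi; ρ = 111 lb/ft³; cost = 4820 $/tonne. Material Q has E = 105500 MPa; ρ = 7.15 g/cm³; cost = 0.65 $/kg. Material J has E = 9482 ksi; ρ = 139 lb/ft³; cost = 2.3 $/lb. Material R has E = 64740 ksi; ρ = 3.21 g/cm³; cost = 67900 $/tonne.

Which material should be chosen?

Putting every candidate on a common basis:
  material C: E = 116.6 GPa, ρ = 4410 kg/m³, cost = 35.00 $/kg
  material F: E = 45.64 GPa, ρ = 1778 kg/m³, cost = 4.820 $/kg
  material Q: E = 105.5 GPa, ρ = 7150 kg/m³, cost = 0.6500 $/kg
  material J: E = 65.38 GPa, ρ = 2227 kg/m³, cost = 5.071 $/kg
  material R: E = 446.4 GPa, ρ = 3210 kg/m³, cost = 67.90 $/kg
  material Q: M = 22.7 MN·m per $
  material J: M = 5.79 MN·m per $
  material F: M = 5.33 MN·m per $
  material R: M = 2.05 MN·m per $
  material C: M = 0.755 MN·m per $
Material Q has the largest M.

material Q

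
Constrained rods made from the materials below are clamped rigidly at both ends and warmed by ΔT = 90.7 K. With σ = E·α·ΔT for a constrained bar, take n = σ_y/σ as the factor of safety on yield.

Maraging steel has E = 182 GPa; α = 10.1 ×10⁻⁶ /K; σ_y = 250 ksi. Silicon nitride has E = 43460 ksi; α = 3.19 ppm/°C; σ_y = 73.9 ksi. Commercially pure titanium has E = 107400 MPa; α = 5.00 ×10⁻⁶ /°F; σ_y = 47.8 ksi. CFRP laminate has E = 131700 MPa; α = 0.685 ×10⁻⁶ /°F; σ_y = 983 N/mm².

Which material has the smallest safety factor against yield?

commercially pure titanium

In consistent units (E in GPa, α in ×10⁻⁶/K, σ_y in MPa):
  maraging steel: E = 182.0, α = 10.1, σ_y = 1724 → σ = 167 MPa, n = 10.3
  silicon nitride: E = 299.6, α = 3.19, σ_y = 509.5 → σ = 86.7 MPa, n = 5.88
  commercially pure titanium: E = 107.4, α = 9.00, σ_y = 329.6 → σ = 87.7 MPa, n = 3.76
  CFRP laminate: E = 131.7, α = 1.23, σ_y = 983.0 → σ = 14.7 MPa, n = 66.7
Smallest n: commercially pure titanium with n = 3.76.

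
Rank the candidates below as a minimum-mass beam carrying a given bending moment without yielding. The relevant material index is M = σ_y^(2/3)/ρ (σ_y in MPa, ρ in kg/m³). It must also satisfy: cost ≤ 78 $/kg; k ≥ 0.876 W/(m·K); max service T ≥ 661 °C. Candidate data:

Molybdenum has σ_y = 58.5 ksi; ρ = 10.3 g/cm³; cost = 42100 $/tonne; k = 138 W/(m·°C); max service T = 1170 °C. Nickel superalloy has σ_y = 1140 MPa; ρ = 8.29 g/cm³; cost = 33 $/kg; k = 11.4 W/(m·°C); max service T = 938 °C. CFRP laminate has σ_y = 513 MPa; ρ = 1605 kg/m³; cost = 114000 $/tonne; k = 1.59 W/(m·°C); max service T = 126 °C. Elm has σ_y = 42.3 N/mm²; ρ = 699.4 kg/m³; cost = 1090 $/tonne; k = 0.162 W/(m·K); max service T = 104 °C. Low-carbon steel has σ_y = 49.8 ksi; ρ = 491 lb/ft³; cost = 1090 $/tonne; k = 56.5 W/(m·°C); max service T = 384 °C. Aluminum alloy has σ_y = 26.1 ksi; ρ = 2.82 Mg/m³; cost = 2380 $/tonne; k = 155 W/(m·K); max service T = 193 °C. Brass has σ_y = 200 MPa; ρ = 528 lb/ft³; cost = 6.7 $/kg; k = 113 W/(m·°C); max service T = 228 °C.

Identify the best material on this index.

Screen on constraints: cost ≤ 78 $/kg; k ≥ 0.876 W/(m·K); max service T ≥ 661 °C. Survivors: molybdenum, nickel superalloy.
Normalizing units and computing the index:
  molybdenum: σ_y = 403.3 MPa, ρ = 10300 kg/m³
  nickel superalloy: σ_y = 1140 MPa, ρ = 8290 kg/m³
  nickel superalloy: M = 13.2×10⁻³
  molybdenum: M = 5.30×10⁻³
Highest index: nickel superalloy.

nickel superalloy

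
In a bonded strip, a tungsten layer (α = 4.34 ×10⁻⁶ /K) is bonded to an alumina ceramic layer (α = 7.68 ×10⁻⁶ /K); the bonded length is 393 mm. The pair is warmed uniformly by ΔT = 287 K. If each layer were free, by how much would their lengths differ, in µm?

377 µm

Δα = |4.34 − 7.68|×10⁻⁶/K = 3.34×10⁻⁶/K.
ΔL_mismatch = Δα·L·ΔT = 3.34×10⁻⁶ × 393.0 mm × 287.0 K = 377 µm.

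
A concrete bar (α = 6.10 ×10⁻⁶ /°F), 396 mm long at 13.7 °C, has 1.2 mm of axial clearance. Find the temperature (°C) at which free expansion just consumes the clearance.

α = 6.10×10⁻⁶/°F × 9/5 = 11.0×10⁻⁶/K.
α·L₀·ΔT = 1.2 mm ⇒ ΔT = 1.2 / (11.0×10⁻⁶ × 396.0) = 276.0 K.
T = 13.7 + 276.0 = 289.7 °C.

290 °C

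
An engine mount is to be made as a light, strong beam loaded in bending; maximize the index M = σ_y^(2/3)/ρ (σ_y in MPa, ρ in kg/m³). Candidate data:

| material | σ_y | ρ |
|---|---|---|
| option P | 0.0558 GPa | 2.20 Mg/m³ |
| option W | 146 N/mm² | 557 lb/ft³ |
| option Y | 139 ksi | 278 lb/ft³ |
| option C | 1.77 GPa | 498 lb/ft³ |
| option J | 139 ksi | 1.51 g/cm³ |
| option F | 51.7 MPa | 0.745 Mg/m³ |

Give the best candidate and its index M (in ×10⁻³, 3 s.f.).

Convert each candidate to consistent units, then evaluate M:
  option P: σ_y = 55.80 MPa, ρ = 2200 kg/m³
  option W: σ_y = 146.0 MPa, ρ = 8922 kg/m³
  option Y: σ_y = 958.4 MPa, ρ = 4453 kg/m³
  option C: σ_y = 1770 MPa, ρ = 7977 kg/m³
  option J: σ_y = 958.4 MPa, ρ = 1510 kg/m³
  option F: σ_y = 51.70 MPa, ρ = 745.0 kg/m³
  option J: M = 64.4×10⁻³
  option Y: M = 21.8×10⁻³
  option F: M = 18.6×10⁻³
  option C: M = 18.3×10⁻³
  option P: M = 6.64×10⁻³
  option W: M = 3.11×10⁻³
Option J has the largest M.

option J, M = 64.4×10⁻³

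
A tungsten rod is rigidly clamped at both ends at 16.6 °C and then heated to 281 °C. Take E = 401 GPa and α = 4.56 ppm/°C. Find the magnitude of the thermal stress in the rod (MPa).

483 MPa

ΔT = 264.4 K. Constrained thermal stress σ = E·α·ΔT = 401.0×10³ MPa × 4.56×10⁻⁶ × 264.4 = 483 MPa (compressive).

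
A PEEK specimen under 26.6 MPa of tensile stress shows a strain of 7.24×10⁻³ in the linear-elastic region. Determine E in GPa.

E = σ/ε = 26.6 MPa / 7.24×10⁻³ = 3674 MPa = 3.67 GPa.

3.67 GPa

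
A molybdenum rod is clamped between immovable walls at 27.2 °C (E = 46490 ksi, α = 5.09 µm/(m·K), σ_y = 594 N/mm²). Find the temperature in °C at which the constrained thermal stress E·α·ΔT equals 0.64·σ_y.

260 °C

E = 46490 ksi = 320.5 GPa.
σ_y = 594 N/mm² = 594.0 MPa.
E·α·ΔT = 380.2 MPa ⇒ ΔT = 380.2 / (320.5×10³ × 5.09×10⁻⁶) = 233.0 K.
T = 27.2 + 233.0 = 260.2 °C.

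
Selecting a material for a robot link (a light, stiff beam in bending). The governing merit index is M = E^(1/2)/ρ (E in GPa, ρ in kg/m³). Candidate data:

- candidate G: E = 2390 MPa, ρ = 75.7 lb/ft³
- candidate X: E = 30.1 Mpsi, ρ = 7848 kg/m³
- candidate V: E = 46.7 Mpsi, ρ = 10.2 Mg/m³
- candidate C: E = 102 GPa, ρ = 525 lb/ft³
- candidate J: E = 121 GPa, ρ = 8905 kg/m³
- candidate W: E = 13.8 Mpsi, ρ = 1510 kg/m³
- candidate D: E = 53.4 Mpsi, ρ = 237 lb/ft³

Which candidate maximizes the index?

candidate W

Putting every candidate on a common basis:
  candidate G: E = 2.390 GPa, ρ = 1213 kg/m³
  candidate X: E = 207.5 GPa, ρ = 7848 kg/m³
  candidate V: E = 322.0 GPa, ρ = 10200 kg/m³
  candidate C: E = 102.0 GPa, ρ = 8410 kg/m³
  candidate J: E = 121.0 GPa, ρ = 8905 kg/m³
  candidate W: E = 95.15 GPa, ρ = 1510 kg/m³
  candidate D: E = 368.2 GPa, ρ = 3796 kg/m³
  candidate W: M = 6.46×10⁻³
  candidate D: M = 5.05×10⁻³
  candidate X: M = 1.84×10⁻³
  candidate V: M = 1.76×10⁻³
  candidate G: M = 1.27×10⁻³
  candidate J: M = 1.24×10⁻³
  candidate C: M = 1.20×10⁻³
Highest index: candidate W.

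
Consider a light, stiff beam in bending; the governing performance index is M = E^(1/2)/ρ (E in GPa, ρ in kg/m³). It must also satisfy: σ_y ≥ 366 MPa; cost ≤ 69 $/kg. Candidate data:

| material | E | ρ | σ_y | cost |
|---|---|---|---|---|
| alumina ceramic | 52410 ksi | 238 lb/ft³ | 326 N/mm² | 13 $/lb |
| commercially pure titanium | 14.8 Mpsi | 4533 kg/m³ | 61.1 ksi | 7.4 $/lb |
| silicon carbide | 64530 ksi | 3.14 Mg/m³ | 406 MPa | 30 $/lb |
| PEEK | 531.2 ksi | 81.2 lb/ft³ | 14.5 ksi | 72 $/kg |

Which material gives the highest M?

Screen on constraints: σ_y ≥ 366 MPa; cost ≤ 69 $/kg. Survivors: commercially pure titanium, silicon carbide.
Putting every candidate on a common basis:
  commercially pure titanium: E = 102.0 GPa, ρ = 4533 kg/m³
  silicon carbide: E = 444.9 GPa, ρ = 3140 kg/m³
  silicon carbide: M = 6.72×10⁻³
  commercially pure titanium: M = 2.23×10⁻³
Silicon carbide has the largest M.

silicon carbide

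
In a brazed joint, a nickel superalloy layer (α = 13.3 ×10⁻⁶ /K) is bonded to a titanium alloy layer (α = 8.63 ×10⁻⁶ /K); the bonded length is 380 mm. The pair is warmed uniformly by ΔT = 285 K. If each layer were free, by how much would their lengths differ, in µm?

506 µm

Δα = |13.3 − 8.63|×10⁻⁶/K = 4.67×10⁻⁶/K.
ΔL_mismatch = Δα·L·ΔT = 4.67×10⁻⁶ × 380.0 mm × 285.0 K = 506 µm.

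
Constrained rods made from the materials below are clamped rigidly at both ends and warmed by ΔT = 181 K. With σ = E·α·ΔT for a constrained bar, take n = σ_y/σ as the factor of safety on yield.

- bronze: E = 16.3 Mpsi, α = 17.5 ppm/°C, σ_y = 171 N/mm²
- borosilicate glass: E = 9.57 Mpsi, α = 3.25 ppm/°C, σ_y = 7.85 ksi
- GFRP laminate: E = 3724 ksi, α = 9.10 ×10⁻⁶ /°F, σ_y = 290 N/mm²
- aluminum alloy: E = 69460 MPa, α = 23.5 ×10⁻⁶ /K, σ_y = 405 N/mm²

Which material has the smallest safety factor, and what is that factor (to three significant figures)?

bronze, n = 0.480

Per material, after unit conversion:
  bronze: E = 112.4, α = 17.5, σ_y = 171.0 → σ = 356 MPa, n = 0.480
  borosilicate glass: E = 65.98, α = 3.25, σ_y = 54.12 → σ = 38.8 MPa, n = 1.39
  GFRP laminate: E = 25.68, α = 16.4, σ_y = 290.0 → σ = 76.1 MPa, n = 3.81
  aluminum alloy: E = 69.46, α = 23.5, σ_y = 405.0 → σ = 295 MPa, n = 1.37
Smallest n: bronze with n = 0.480.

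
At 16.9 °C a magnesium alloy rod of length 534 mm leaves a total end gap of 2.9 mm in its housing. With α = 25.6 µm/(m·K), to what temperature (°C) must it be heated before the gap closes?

α·L₀·ΔT = 2.9 mm ⇒ ΔT = 2.9 / (25.6×10⁻⁶ × 534.0) = 212.1 K.
T = 16.9 + 212.1 = 229.0 °C.

229 °C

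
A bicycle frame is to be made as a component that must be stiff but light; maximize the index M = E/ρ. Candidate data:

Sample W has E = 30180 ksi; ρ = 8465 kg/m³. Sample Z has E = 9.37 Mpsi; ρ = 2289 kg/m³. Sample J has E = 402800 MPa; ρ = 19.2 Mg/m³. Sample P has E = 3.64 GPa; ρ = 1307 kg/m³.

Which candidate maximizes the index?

After converting to SI:
  sample W: E = 208.1 GPa, ρ = 8465 kg/m³
  sample Z: E = 64.60 GPa, ρ = 2289 kg/m³
  sample J: E = 402.8 GPa, ρ = 19200 kg/m³
  sample P: E = 3.640 GPa, ρ = 1307 kg/m³
  sample Z: M = 28.2 MN·m/kg
  sample W: M = 24.6 MN·m/kg
  sample J: M = 21.0 MN·m/kg
  sample P: M = 2.79 MN·m/kg
The maximum is for sample Z.

sample Z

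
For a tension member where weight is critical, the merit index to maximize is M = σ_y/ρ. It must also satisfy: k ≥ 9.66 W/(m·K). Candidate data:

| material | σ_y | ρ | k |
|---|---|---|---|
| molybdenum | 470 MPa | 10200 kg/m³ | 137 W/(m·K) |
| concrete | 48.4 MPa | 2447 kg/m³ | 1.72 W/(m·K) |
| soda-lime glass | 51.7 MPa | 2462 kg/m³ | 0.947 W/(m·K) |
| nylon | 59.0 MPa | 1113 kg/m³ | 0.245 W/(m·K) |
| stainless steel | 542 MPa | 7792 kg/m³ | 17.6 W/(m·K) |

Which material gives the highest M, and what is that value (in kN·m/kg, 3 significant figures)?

stainless steel, M = 69.6 kN·m/kg

Screen on constraints: k ≥ 9.66 W/(m·K). Survivors: molybdenum, stainless steel.
Computing M directly (units already consistent):
  stainless steel: M = 69.6 kN·m/kg
  molybdenum: M = 46.1 kN·m/kg
Highest index: stainless steel.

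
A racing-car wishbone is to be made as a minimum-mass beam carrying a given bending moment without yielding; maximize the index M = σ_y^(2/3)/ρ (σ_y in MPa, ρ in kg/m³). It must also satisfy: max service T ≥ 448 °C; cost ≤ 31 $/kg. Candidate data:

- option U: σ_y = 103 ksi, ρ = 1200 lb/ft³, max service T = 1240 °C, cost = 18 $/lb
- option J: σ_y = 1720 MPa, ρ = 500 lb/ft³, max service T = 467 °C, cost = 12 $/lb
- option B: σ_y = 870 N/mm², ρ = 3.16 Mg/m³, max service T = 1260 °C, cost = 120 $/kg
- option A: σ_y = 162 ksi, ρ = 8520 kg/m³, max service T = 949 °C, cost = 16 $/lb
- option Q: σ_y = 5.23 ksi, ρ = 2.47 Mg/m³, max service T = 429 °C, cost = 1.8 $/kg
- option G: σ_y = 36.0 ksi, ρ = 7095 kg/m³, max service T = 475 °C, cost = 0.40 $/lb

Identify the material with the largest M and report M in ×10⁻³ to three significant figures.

option J, M = 17.9×10⁻³

Screen on constraints: max service T ≥ 448 °C; cost ≤ 31 $/kg. Survivors: option J, option G.
Normalizing units and computing the index:
  option J: σ_y = 1720 MPa, ρ = 8009 kg/m³
  option G: σ_y = 248.2 MPa, ρ = 7095 kg/m³
  option J: M = 17.9×10⁻³
  option G: M = 5.57×10⁻³
The maximum is for option J.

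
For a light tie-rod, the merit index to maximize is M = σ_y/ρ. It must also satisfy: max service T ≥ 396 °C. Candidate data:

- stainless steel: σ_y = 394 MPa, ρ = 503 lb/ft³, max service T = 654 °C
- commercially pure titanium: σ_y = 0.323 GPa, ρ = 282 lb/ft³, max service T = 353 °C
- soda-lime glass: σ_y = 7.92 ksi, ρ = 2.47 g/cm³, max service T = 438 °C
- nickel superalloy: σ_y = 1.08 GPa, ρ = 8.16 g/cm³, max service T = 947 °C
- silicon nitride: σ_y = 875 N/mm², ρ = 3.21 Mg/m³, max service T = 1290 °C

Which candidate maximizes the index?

silicon nitride

Screen on constraints: max service T ≥ 396 °C. Survivors: stainless steel, soda-lime glass, nickel superalloy, silicon nitride.
In SI units:
  stainless steel: σ_y = 394.0 MPa, ρ = 8057 kg/m³
  soda-lime glass: σ_y = 54.61 MPa, ρ = 2470 kg/m³
  nickel superalloy: σ_y = 1080 MPa, ρ = 8160 kg/m³
  silicon nitride: σ_y = 875.0 MPa, ρ = 3210 kg/m³
  silicon nitride: M = 273 kN·m/kg
  nickel superalloy: M = 132 kN·m/kg
  stainless steel: M = 48.9 kN·m/kg
  soda-lime glass: M = 22.1 kN·m/kg
The maximum is for silicon nitride.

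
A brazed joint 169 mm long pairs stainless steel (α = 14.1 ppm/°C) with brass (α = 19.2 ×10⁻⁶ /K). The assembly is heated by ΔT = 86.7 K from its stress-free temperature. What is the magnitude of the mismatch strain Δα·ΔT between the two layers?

4.42×10⁻⁴

Δα = |14.1 − 19.2|×10⁻⁶/K = 5.10×10⁻⁶/K.
Mismatch strain = Δα·ΔT = 5.10×10⁻⁶ × 86.7 = 4.42×10⁻⁴.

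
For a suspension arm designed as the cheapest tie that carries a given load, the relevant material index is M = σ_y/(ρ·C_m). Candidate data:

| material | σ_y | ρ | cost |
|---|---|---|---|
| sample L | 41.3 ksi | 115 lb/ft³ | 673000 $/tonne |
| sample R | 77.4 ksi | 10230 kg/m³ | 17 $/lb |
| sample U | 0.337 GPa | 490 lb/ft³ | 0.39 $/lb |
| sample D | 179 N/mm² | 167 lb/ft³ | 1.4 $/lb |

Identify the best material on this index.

sample U

Normalizing units and computing the index:
  sample L: σ_y = 284.8 MPa, ρ = 1842 kg/m³, cost = 673.0 $/kg
  sample R: σ_y = 533.7 MPa, ρ = 10230 kg/m³, cost = 37.48 $/kg
  sample U: σ_y = 337.0 MPa, ρ = 7849 kg/m³, cost = 0.8598 $/kg
  sample D: σ_y = 179.0 MPa, ρ = 2675 kg/m³, cost = 3.086 $/kg
  sample U: M = 49.9 kN·m per $
  sample D: M = 21.7 kN·m per $
  sample R: M = 1.39 kN·m per $
  sample L: M = 0.230 kN·m per $
Sample U has the largest M.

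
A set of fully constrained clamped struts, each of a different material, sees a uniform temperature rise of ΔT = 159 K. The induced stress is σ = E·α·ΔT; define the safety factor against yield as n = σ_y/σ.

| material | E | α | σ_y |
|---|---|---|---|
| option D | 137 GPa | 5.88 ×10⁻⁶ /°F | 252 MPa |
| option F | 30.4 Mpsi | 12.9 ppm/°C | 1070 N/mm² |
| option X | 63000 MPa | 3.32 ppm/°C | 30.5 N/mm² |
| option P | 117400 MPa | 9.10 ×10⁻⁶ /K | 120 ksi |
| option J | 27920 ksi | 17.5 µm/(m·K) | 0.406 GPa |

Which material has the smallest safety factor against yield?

option J

With everything in SI (GPa, ×10⁻⁶/K, MPa):
  option D: E = 137.0, α = 10.6, σ_y = 252.0 → σ = 231 MPa, n = 1.09
  option F: E = 209.6, α = 12.9, σ_y = 1070 → σ = 430 MPa, n = 2.49
  option X: E = 63.00, α = 3.32, σ_y = 30.50 → σ = 33.3 MPa, n = 0.917
  option P: E = 117.4, α = 9.10, σ_y = 827.4 → σ = 170 MPa, n = 4.87
  option J: E = 192.5, α = 17.5, σ_y = 406.0 → σ = 536 MPa, n = 0.758
Smallest n: option J with n = 0.758.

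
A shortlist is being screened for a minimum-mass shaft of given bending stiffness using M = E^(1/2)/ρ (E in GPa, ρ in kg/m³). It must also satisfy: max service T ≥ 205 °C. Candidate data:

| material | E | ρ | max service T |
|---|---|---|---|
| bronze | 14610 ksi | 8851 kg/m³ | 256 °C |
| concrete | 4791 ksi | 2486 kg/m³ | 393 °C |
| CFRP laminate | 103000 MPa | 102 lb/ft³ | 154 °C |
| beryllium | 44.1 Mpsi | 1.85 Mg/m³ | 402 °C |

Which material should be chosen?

beryllium

Screen on constraints: max service T ≥ 205 °C. Survivors: bronze, concrete, beryllium.
In SI units:
  bronze: E = 100.7 GPa, ρ = 8851 kg/m³
  concrete: E = 33.03 GPa, ρ = 2486 kg/m³
  beryllium: E = 304.1 GPa, ρ = 1850 kg/m³
  beryllium: M = 9.43×10⁻³
  concrete: M = 2.31×10⁻³
  bronze: M = 1.13×10⁻³
Highest index: beryllium.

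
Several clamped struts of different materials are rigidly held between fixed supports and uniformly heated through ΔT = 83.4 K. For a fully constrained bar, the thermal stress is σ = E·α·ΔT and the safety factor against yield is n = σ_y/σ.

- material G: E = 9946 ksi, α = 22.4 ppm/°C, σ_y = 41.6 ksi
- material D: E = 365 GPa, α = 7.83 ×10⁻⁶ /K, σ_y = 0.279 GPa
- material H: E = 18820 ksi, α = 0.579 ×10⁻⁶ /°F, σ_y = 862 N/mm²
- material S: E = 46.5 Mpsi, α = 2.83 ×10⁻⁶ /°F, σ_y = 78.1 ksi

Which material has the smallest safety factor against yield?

material D

In consistent units (E in GPa, α in ×10⁻⁶/K, σ_y in MPa):
  material G: E = 68.58, α = 22.4, σ_y = 286.8 → σ = 128 MPa, n = 2.24
  material D: E = 365.0, α = 7.83, σ_y = 279.0 → σ = 238 MPa, n = 1.17
  material H: E = 129.8, α = 1.04, σ_y = 862.0 → σ = 11.3 MPa, n = 76.4
  material S: E = 320.6, α = 5.09, σ_y = 538.5 → σ = 136 MPa, n = 3.95
Material D has the lowest safety factor, n = 1.17.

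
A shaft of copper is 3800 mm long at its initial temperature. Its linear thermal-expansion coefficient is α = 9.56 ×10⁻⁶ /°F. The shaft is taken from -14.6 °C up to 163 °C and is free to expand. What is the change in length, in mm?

Convert α: 9.56×10⁻⁶/°F × (9/5) = 17.2×10⁻⁶/K.
ΔT = 163 − (-14.6) = 177.6 K.
ΔL = α·L₀·ΔT = 17.2×10⁻⁶ × 3800 mm × 177.6 K = 11.6 mm.

11.6 mm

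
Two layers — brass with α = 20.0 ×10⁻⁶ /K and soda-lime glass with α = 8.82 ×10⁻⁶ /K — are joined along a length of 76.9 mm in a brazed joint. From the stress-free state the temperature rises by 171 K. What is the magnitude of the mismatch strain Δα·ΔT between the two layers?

1.91×10⁻³

Δα = |20.0 − 8.82|×10⁻⁶/K = 11.2×10⁻⁶/K.
Mismatch strain = Δα·ΔT = 11.2×10⁻⁶ × 171.0 = 1.91×10⁻³.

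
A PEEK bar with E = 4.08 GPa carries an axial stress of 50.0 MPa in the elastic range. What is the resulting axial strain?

ε = σ/E = 50.0 / 4080 = 0.0123.

0.0123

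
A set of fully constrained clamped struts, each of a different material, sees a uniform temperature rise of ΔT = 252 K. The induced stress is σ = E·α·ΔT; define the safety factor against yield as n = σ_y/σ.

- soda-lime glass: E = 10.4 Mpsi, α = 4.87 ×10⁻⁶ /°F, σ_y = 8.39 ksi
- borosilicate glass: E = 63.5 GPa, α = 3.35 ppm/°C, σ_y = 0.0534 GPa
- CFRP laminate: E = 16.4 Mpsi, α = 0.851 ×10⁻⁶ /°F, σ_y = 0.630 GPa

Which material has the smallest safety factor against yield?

soda-lime glass

In consistent units (E in GPa, α in ×10⁻⁶/K, σ_y in MPa):
  soda-lime glass: E = 71.71, α = 8.77, σ_y = 57.85 → σ = 158 MPa, n = 0.365
  borosilicate glass: E = 63.50, α = 3.35, σ_y = 53.40 → σ = 53.6 MPa, n = 0.996
  CFRP laminate: E = 113.1, α = 1.53, σ_y = 630.0 → σ = 43.6 MPa, n = 14.4
The minimum is soda-lime glass at n = 0.365.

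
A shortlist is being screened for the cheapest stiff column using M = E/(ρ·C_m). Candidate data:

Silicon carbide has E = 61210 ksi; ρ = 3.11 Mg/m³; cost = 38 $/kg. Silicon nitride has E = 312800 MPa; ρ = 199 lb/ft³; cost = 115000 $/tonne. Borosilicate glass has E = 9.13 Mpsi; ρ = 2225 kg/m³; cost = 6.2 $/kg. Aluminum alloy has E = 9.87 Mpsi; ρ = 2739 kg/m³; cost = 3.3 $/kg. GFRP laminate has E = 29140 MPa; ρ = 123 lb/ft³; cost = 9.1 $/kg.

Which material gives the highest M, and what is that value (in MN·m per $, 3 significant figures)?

aluminum alloy, M = 7.53 MN·m per $

Normalizing units and computing the index:
  silicon carbide: E = 422.0 GPa, ρ = 3110 kg/m³, cost = 38.00 $/kg
  silicon nitride: E = 312.8 GPa, ρ = 3188 kg/m³, cost = 115.0 $/kg
  borosilicate glass: E = 62.95 GPa, ρ = 2225 kg/m³, cost = 6.200 $/kg
  aluminum alloy: E = 68.05 GPa, ρ = 2739 kg/m³, cost = 3.300 $/kg
  GFRP laminate: E = 29.14 GPa, ρ = 1970 kg/m³, cost = 9.100 $/kg
  aluminum alloy: M = 7.53 MN·m per $
  borosilicate glass: M = 4.56 MN·m per $
  silicon carbide: M = 3.57 MN·m per $
  GFRP laminate: M = 1.63 MN·m per $
  silicon nitride: M = 0.853 MN·m per $
Aluminum alloy has the largest M.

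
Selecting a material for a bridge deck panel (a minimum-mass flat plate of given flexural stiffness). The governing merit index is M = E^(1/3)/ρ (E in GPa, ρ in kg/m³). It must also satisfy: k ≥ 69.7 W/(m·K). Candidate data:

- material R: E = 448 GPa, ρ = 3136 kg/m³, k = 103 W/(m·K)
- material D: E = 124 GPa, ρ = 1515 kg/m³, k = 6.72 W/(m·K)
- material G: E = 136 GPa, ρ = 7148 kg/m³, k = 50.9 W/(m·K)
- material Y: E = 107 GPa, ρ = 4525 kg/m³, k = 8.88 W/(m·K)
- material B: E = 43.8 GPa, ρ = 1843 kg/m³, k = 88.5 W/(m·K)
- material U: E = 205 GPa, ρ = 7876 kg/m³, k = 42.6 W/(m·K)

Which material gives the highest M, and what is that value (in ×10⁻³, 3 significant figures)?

Screen on constraints: k ≥ 69.7 W/(m·K). Survivors: material R, material B.
Per-candidate index values:
  material R: M = 2.44×10⁻³
  material B: M = 1.91×10⁻³
Material R ranks first.

material R, M = 2.44×10⁻³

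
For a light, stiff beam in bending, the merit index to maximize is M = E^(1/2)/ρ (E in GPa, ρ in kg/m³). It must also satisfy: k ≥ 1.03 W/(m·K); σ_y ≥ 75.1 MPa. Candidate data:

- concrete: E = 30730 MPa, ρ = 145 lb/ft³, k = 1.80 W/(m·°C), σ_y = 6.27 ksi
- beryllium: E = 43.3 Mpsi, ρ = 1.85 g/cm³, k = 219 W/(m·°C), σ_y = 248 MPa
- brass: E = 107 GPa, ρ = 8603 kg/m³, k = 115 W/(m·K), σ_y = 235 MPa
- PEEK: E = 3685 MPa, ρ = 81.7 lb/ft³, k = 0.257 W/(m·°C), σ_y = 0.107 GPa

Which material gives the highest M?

Screen on constraints: k ≥ 1.03 W/(m·K); σ_y ≥ 75.1 MPa. Survivors: beryllium, brass.
In SI units:
  beryllium: E = 298.5 GPa, ρ = 1850 kg/m³
  brass: E = 107.0 GPa, ρ = 8603 kg/m³
  beryllium: M = 9.34×10⁻³
  brass: M = 1.20×10⁻³
Beryllium ranks first.

beryllium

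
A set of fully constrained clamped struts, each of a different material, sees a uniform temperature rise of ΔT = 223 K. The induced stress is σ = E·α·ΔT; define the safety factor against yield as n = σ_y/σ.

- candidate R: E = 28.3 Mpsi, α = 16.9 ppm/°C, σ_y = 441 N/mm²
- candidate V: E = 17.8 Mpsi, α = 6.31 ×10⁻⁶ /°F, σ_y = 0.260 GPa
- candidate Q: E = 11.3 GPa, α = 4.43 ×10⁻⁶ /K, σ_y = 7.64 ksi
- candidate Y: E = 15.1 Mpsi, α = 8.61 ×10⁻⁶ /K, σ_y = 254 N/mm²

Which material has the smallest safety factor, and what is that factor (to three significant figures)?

candidate R, n = 0.600

Per material, after unit conversion:
  candidate R: E = 195.1, α = 16.9, σ_y = 441.0 → σ = 735 MPa, n = 0.600
  candidate V: E = 122.7, α = 11.4, σ_y = 260.0 → σ = 311 MPa, n = 0.836
  candidate Q: E = 11.30, α = 4.43, σ_y = 52.68 → σ = 11.2 MPa, n = 4.72
  candidate Y: E = 104.1, α = 8.61, σ_y = 254.0 → σ = 200 MPa, n = 1.27
The minimum is candidate R at n = 0.600.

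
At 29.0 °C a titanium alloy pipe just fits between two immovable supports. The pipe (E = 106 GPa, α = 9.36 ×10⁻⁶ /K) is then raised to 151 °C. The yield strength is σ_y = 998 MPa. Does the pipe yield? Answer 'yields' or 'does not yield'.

does not yield

ΔT = 122.0 K. Constrained thermal stress σ = E·α·ΔT = 106.0×10³ MPa × 9.36×10⁻⁶ × 122.0 = 121 MPa (compressive).
Compare to σ_y = 998 MPa: σ < σ_y, so it does not yield.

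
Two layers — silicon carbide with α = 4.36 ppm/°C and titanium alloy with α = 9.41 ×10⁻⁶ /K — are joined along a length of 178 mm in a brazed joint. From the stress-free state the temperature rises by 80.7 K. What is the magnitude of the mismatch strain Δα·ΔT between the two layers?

4.08×10⁻⁴

Δα = |4.36 − 9.41|×10⁻⁶/K = 5.05×10⁻⁶/K.
Mismatch strain = Δα·ΔT = 5.05×10⁻⁶ × 80.7 = 4.08×10⁻⁴.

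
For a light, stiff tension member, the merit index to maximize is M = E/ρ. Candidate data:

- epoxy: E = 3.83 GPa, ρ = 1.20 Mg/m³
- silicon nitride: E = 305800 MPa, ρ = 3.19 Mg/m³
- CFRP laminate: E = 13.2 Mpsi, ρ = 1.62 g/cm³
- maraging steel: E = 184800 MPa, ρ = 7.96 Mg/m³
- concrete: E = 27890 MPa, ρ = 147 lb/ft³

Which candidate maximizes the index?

silicon nitride

After converting to SI:
  epoxy: E = 3.830 GPa, ρ = 1200 kg/m³
  silicon nitride: E = 305.8 GPa, ρ = 3190 kg/m³
  CFRP laminate: E = 91.01 GPa, ρ = 1620 kg/m³
  maraging steel: E = 184.8 GPa, ρ = 7960 kg/m³
  concrete: E = 27.89 GPa, ρ = 2355 kg/m³
  silicon nitride: M = 95.9 MN·m/kg
  CFRP laminate: M = 56.2 MN·m/kg
  maraging steel: M = 23.2 MN·m/kg
  concrete: M = 11.8 MN·m/kg
  epoxy: M = 3.19 MN·m/kg
Silicon nitride has the largest M.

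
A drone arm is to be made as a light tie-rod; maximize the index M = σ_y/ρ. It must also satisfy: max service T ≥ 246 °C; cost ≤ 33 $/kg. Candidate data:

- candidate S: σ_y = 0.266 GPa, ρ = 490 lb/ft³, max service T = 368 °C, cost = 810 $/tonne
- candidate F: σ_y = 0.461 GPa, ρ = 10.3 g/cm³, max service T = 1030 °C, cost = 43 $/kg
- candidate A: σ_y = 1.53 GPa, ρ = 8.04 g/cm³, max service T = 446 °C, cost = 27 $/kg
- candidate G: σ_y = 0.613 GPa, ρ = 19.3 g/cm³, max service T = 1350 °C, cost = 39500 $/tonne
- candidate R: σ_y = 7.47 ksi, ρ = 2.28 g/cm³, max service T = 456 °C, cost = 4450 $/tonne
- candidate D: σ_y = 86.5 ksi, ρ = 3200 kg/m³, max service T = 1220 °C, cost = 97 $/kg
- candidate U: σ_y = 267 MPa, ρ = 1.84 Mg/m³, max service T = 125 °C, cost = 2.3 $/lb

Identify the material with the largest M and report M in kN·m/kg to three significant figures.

candidate A, M = 190 kN·m/kg

Screen on constraints: max service T ≥ 246 °C; cost ≤ 33 $/kg. Survivors: candidate S, candidate A, candidate R.
After converting to SI:
  candidate S: σ_y = 266.0 MPa, ρ = 7849 kg/m³
  candidate A: σ_y = 1530 MPa, ρ = 8040 kg/m³
  candidate R: σ_y = 51.50 MPa, ρ = 2280 kg/m³
  candidate A: M = 190 kN·m/kg
  candidate S: M = 33.9 kN·m/kg
  candidate R: M = 22.6 kN·m/kg
The maximum is for candidate A.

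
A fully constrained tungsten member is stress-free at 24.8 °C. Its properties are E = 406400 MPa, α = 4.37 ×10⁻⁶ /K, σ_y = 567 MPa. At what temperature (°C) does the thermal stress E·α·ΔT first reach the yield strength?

E = 406400 MPa = 406.4 GPa.
E·α·ΔT = 567.0 MPa ⇒ ΔT = 567.0 / (406.4×10³ × 4.37×10⁻⁶) = 319.3 K.
T = 24.8 + 319.3 = 344.1 °C.

344 °C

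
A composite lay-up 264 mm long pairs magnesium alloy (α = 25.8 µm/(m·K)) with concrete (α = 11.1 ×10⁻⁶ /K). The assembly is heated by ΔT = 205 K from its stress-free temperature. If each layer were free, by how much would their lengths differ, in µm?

796 µm

Δα = |25.8 − 11.1|×10⁻⁶/K = 14.7×10⁻⁶/K.
ΔL_mismatch = Δα·L·ΔT = 14.7×10⁻⁶ × 264.0 mm × 205.0 K = 796 µm.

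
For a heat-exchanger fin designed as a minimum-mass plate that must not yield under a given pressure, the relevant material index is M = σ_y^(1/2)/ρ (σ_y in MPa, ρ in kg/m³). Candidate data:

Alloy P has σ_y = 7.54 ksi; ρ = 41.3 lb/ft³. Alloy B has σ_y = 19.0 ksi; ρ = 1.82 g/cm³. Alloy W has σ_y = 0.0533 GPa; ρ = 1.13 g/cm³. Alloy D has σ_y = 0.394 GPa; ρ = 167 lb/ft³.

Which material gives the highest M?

Normalizing units and computing the index:
  alloy P: σ_y = 51.99 MPa, ρ = 661.6 kg/m³
  alloy B: σ_y = 131.0 MPa, ρ = 1820 kg/m³
  alloy W: σ_y = 53.30 MPa, ρ = 1130 kg/m³
  alloy D: σ_y = 394.0 MPa, ρ = 2675 kg/m³
  alloy P: M = 10.9×10⁻³
  alloy D: M = 7.42×10⁻³
  alloy W: M = 6.46×10⁻³
  alloy B: M = 6.29×10⁻³
Highest index: alloy P.

alloy P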